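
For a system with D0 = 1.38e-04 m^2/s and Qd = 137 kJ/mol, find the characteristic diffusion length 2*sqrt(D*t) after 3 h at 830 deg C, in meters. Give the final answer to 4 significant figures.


Step 1: D = D0 * exp(-Qd/(R*T))
T = 1103.15 K
D = 1.38e-04 * exp(-137e3 / (8.314 * 1103.15)) = 4.49401e-11 m^2/s
Step 2: L = 2*sqrt(D*t)
t = 3 h = 10800 s
L = 2*sqrt(4.49401e-11 * 10800) = 1.393e-03 m


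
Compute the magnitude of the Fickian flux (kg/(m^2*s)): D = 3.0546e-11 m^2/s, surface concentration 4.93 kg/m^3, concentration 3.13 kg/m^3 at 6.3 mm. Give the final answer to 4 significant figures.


J = -D * (dC/dx) = D * (C1 - C2) / dx
J = 3.0546e-11 * (4.93 - 3.13) / 6.3e-03
J = 8.727e-09 kg/(m^2*s)


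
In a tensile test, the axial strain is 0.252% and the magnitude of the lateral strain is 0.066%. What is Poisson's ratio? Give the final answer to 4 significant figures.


nu = -epsilon_lat / epsilon_axial
Lateral strain is contraction (negative), so using magnitudes:
nu = 0.066 / 0.252
nu = 0.2619


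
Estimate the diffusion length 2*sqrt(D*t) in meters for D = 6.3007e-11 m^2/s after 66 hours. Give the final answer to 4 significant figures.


t = 66 hr = 237600 s
Diffusion length = 2*sqrt(D*t)
= 2*sqrt(6.3007e-11 * 237600)
= 7.738e-03 m


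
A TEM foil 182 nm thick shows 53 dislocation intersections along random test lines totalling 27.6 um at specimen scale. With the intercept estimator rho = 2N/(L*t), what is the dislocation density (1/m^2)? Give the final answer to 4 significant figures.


rho = 2N / (L * t)
L = 27.6 um = 2.76e-05 m, t = 182 nm = 1.82e-07 m
rho = 2 * 53 / (2.76e-05 * 1.82e-07)
rho = 2.11e+13 1/m^2


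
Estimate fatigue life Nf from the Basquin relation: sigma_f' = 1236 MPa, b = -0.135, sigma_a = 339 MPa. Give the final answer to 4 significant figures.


sigma_a = sigma_f' * (2*Nf)^b
2*Nf = (sigma_a / sigma_f')^(1/b)
2*Nf = (339 / 1236)^(1/-0.135)
2*Nf = 14508.4
Nf = 7254 cycles


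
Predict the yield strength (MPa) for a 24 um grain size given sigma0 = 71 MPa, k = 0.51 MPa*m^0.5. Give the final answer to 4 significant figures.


sigma_y = sigma0 + k / sqrt(d)
d = 24 um = 2.4e-05 m
sigma_y = 71 + 0.51 / sqrt(2.4e-05)
sigma_y = 175.1 MPa


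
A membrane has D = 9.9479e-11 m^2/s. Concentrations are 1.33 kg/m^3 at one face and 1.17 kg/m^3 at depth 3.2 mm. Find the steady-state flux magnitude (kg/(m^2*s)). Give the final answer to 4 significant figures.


J = -D * (dC/dx) = D * (C1 - C2) / dx
J = 9.9479e-11 * (1.33 - 1.17) / 3.2e-03
J = 4.974e-09 kg/(m^2*s)


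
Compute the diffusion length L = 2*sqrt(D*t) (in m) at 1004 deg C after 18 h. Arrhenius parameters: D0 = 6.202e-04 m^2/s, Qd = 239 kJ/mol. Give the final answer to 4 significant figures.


Step 1: D = D0 * exp(-Qd/(R*T))
T = 1277.15 K
D = 6.202e-04 * exp(-239e3 / (8.314 * 1277.15)) = 1.04047e-13 m^2/s
Step 2: L = 2*sqrt(D*t)
t = 18 h = 64800 s
L = 2*sqrt(1.04047e-13 * 64800) = 1.642e-04 m


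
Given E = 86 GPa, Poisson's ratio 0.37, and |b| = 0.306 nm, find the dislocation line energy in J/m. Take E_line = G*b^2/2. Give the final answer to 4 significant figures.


Step 1: G = E / (2*(1+nu))
G = 86 / (2*(1+0.37)) = 31.3869 GPa = 3.13869e+10 Pa
Step 2: E_line = G*b^2/2
b = 0.306 nm = 3.06e-10 m
E_line = 0.5 * 3.13869e+10 * (3.06e-10)^2 = 1.469e-09 J/m


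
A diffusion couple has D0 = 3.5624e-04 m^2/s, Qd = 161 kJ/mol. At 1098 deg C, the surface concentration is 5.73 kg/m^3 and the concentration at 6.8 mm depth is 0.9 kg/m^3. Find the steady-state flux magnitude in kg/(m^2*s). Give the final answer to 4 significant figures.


Step 1: D = D0 * exp(-Qd/(R*T))
T = 1098 + 273.15 = 1371.15 K
D = 3.5624e-04 * exp(-161e3 / (8.314 * 1371.15)) = 2.61906e-10 m^2/s
Step 2: J = D * (C1 - C2) / dx
J = 2.61906e-10 * (5.73 - 0.9) / 6.8e-03
J = 1.86e-07 kg/(m^2*s)


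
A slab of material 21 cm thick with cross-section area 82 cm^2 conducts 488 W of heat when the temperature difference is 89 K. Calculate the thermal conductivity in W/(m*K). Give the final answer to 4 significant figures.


k = Q*L / (A*dT)
L = 0.21 m, A = 8.2e-03 m^2
k = 488 * 0.21 / (8.2e-03 * 89)
k = 140.4 W/(m*K)


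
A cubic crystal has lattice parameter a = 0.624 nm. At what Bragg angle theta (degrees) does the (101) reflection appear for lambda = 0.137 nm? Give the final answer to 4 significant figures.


d = a / sqrt(h^2+k^2+l^2)
d = 0.624 / sqrt(2) = 0.441235 nm
lambda = 2*d*sin(theta)  =>  sin(theta) = lambda / (2*d)
sin(theta) = 0.137 / (2 * 0.441235) = 0.155246
theta = 8.931 deg


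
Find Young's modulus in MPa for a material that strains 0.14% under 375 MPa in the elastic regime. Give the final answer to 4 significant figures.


E = sigma / epsilon
epsilon = 0.14% = 1.4e-03
E = 375 / 1.4e-03
E = 267900 MPa


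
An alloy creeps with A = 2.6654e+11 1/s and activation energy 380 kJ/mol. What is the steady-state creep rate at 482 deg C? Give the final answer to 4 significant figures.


rate = A * exp(-Q / (R*T))
T = 482 + 273.15 = 755.15 K
rate = 2.6654e+11 * exp(-380e3 / (8.314 * 755.15))
rate = 1.38e-15 1/s


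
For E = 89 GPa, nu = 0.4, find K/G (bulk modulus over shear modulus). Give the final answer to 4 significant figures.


G = E / (2*(1+nu))
G = 89 / (2*(1+0.4)) = 31.7857 GPa
K = E / (3*(1-2*nu))
K = 89 / (3*(1-2*0.4)) = 148.333 GPa
K/G = 148.333 / 31.7857 = 4.667


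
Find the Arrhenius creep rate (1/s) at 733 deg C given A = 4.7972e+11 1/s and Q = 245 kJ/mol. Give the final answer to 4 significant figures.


rate = A * exp(-Q / (R*T))
T = 733 + 273.15 = 1006.15 K
rate = 4.7972e+11 * exp(-245e3 / (8.314 * 1006.15))
rate = 0.09147 1/s


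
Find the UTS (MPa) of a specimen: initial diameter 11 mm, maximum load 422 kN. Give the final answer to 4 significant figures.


A0 = pi*(d/2)^2 = pi*(11/2)^2 = 95.0332 mm^2
UTS = F_max / A0 = 422*1000 / 95.0332
UTS = 4441 MPa


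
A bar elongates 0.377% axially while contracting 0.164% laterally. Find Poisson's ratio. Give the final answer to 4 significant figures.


nu = -epsilon_lat / epsilon_axial
Lateral strain is contraction (negative), so using magnitudes:
nu = 0.164 / 0.377
nu = 0.435


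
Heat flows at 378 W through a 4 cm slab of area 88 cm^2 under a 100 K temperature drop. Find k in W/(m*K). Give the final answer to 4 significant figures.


k = Q*L / (A*dT)
L = 0.04 m, A = 8.8e-03 m^2
k = 378 * 0.04 / (8.8e-03 * 100)
k = 17.18 W/(m*K)


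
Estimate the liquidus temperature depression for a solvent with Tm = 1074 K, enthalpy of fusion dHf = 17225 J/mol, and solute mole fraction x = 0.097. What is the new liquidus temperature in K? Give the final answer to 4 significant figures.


dT = R*Tm^2*x / dHf
dT = 8.314 * 1074^2 * 0.097 / 17225
dT = 54.0046 K
T_new = 1074 - 54.0046 = 1020 K


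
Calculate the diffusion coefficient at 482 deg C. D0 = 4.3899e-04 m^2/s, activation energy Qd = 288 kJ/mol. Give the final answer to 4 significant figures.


D = D0 * exp(-Qd / (R*T))
T = 755.15 K
D = 4.3899e-04 * exp(-288e3 / (8.314 * 755.15))
D = 5.253e-24 m^2/s


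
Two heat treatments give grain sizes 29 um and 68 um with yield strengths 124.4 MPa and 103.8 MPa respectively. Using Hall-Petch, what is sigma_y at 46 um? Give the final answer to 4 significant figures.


sigma_y = sigma0 + k / sqrt(d)
1/sqrt(d1) = 1/sqrt(2.9e-05) = 185.695;  1/sqrt(d2) = 121.268
k = (sigma1 - sigma2) / (1/sqrt(d1) - 1/sqrt(d2)) = (124.4 - 103.8) / (185.695 - 121.268) = 0.319739 MPa*m^0.5
sigma0 = sigma1 - k/sqrt(d1) = 124.4 - 0.319739*185.695 = 65.0259 MPa
sigma_y(d3) = 65.0259 + 0.319739 / sqrt(4.6e-05) = 112.2 MPa


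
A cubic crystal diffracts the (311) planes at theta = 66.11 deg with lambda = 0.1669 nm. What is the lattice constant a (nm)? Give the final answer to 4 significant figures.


d = lambda / (2*sin(theta))
d = 0.1669 / (2*sin(66.11 deg))
d = 0.0912696 nm
a = d * sqrt(h^2+k^2+l^2) = 0.0912696 * sqrt(11)
a = 0.3027 nm


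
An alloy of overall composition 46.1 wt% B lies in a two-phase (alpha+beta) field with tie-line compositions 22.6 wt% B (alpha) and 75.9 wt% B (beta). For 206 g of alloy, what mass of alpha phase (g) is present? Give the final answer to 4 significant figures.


f_alpha = (C_beta - C0) / (C_beta - C_alpha)
f_alpha = (75.9 - 46.1) / (75.9 - 22.6) = 0.559099
m_alpha = f_alpha * m_total = 0.559099 * 206 = 115.2 g


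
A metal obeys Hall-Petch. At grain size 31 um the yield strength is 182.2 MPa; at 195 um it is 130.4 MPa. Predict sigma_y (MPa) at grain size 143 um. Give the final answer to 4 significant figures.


sigma_y = sigma0 + k / sqrt(d)
1/sqrt(d1) = 1/sqrt(3.1e-05) = 179.605;  1/sqrt(d2) = 71.6115
k = (sigma1 - sigma2) / (1/sqrt(d1) - 1/sqrt(d2)) = (182.2 - 130.4) / (179.605 - 71.6115) = 0.479657 MPa*m^0.5
sigma0 = sigma1 - k/sqrt(d1) = 182.2 - 0.479657*179.605 = 96.051 MPa
sigma_y(d3) = 96.051 + 0.479657 / sqrt(1.43e-04) = 136.2 MPa


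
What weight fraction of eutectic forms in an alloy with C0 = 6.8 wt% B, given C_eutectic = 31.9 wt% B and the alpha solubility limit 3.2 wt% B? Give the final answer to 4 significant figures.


f_primary = (C_e - C0) / (C_e - C_alpha_max)
f_primary = (31.9 - 6.8) / (31.9 - 3.2)
f_primary = 0.874564
f_eutectic = 1 - 0.874564 = 0.1254


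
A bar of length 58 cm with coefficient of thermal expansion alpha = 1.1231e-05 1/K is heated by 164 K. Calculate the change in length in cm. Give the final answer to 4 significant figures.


dL = L0 * alpha * dT
dL = 58 * 1.1231e-05 * 164
dL = 0.1068 cm


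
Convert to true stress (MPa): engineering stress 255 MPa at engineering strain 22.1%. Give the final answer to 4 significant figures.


sigma_true = sigma_eng * (1 + epsilon_eng)
sigma_true = 255 * (1 + 0.221)
sigma_true = 311.4 MPa


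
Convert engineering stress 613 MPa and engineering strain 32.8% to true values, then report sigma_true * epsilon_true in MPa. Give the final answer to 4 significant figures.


sigma_true = sigma_eng * (1 + epsilon_eng)
sigma_true = 613 * (1 + 0.328) = 814.064 MPa
epsilon_true = ln(1 + epsilon_eng)
epsilon_true = ln(1 + 0.328) = 0.283674
sigma_true * epsilon_true = 814.064 * 0.283674 = 230.9 MPa


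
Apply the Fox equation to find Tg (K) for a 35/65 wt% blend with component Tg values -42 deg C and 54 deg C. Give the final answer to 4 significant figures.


1/Tg = w1/Tg1 + w2/Tg2 (in Kelvin)
Tg1 = 231.15 K, Tg2 = 327.15 K
1/Tg = 0.35/231.15 + 0.65/327.15
Tg = 285.6 K


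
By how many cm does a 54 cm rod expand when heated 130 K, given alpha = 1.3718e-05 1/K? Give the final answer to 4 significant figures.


dL = L0 * alpha * dT
dL = 54 * 1.3718e-05 * 130
dL = 0.0963 cm


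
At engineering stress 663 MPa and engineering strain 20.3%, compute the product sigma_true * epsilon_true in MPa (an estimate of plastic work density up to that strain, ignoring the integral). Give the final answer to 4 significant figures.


sigma_true = sigma_eng * (1 + epsilon_eng)
sigma_true = 663 * (1 + 0.203) = 797.589 MPa
epsilon_true = ln(1 + epsilon_eng)
epsilon_true = ln(1 + 0.203) = 0.184818
sigma_true * epsilon_true = 797.589 * 0.184818 = 147.4 MPa


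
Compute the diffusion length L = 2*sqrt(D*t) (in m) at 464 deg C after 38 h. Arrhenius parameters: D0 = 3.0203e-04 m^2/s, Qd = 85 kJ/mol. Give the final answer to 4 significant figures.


Step 1: D = D0 * exp(-Qd/(R*T))
T = 737.15 K
D = 3.0203e-04 * exp(-85e3 / (8.314 * 737.15)) = 2.86227e-10 m^2/s
Step 2: L = 2*sqrt(D*t)
t = 38 h = 136800 s
L = 2*sqrt(2.86227e-10 * 136800) = 0.01251 m


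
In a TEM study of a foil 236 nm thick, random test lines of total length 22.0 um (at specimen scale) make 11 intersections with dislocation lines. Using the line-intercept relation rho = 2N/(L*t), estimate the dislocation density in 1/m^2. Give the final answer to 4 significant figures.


rho = 2N / (L * t)
L = 22.0 um = 2.2e-05 m, t = 236 nm = 2.36e-07 m
rho = 2 * 11 / (2.2e-05 * 2.36e-07)
rho = 4.237e+12 1/m^2


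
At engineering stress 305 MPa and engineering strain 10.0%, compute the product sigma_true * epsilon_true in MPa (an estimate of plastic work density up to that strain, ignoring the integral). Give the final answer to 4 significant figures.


sigma_true = sigma_eng * (1 + epsilon_eng)
sigma_true = 305 * (1 + 0.1) = 335.5 MPa
epsilon_true = ln(1 + epsilon_eng)
epsilon_true = ln(1 + 0.1) = 0.0953102
sigma_true * epsilon_true = 335.5 * 0.0953102 = 31.98 MPa


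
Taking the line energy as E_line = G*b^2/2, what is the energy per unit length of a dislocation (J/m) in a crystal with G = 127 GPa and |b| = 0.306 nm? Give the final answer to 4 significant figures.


E = G*b^2/2
b = 0.306 nm = 3.06e-10 m
G = 127 GPa = 1.27e+11 Pa
E = 0.5 * 1.27e+11 * (3.06e-10)^2
E = 5.946e-09 J/m


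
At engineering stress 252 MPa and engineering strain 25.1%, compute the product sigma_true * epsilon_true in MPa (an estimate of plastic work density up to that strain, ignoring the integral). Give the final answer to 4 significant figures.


sigma_true = sigma_eng * (1 + epsilon_eng)
sigma_true = 252 * (1 + 0.251) = 315.252 MPa
epsilon_true = ln(1 + epsilon_eng)
epsilon_true = ln(1 + 0.251) = 0.223943
sigma_true * epsilon_true = 315.252 * 0.223943 = 70.6 MPa


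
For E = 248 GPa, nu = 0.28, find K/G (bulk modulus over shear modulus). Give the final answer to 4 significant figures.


G = E / (2*(1+nu))
G = 248 / (2*(1+0.28)) = 96.875 GPa
K = E / (3*(1-2*nu))
K = 248 / (3*(1-2*0.28)) = 187.879 GPa
K/G = 187.879 / 96.875 = 1.939


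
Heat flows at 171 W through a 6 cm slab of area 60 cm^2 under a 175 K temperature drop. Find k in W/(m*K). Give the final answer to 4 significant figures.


k = Q*L / (A*dT)
L = 0.06 m, A = 6e-03 m^2
k = 171 * 0.06 / (6e-03 * 175)
k = 9.771 W/(m*K)


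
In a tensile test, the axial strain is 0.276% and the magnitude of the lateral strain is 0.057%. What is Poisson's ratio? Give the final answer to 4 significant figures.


nu = -epsilon_lat / epsilon_axial
Lateral strain is contraction (negative), so using magnitudes:
nu = 0.057 / 0.276
nu = 0.2065


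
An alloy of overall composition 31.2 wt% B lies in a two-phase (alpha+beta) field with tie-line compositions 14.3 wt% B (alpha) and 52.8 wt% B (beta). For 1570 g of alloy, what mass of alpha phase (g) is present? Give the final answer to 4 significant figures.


f_alpha = (C_beta - C0) / (C_beta - C_alpha)
f_alpha = (52.8 - 31.2) / (52.8 - 14.3) = 0.561039
m_alpha = f_alpha * m_total = 0.561039 * 1570 = 880.8 g


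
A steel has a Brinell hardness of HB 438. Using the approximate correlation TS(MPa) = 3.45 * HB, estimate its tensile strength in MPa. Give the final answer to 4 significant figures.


TS (MPa) = 3.45 * HB
TS = 3.45 * 438
TS = 1511 MPa


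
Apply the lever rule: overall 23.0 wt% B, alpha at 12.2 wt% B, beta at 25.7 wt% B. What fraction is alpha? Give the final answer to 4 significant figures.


f_alpha = (C_beta - C0) / (C_beta - C_alpha)
f_alpha = (25.7 - 23.0) / (25.7 - 12.2)
f_alpha = 0.2


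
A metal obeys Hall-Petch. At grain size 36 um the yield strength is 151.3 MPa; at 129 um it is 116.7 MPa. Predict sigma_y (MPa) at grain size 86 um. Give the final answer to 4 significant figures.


sigma_y = sigma0 + k / sqrt(d)
1/sqrt(d1) = 1/sqrt(3.6e-05) = 166.667;  1/sqrt(d2) = 88.0451
k = (sigma1 - sigma2) / (1/sqrt(d1) - 1/sqrt(d2)) = (151.3 - 116.7) / (166.667 - 88.0451) = 0.440083 MPa*m^0.5
sigma0 = sigma1 - k/sqrt(d1) = 151.3 - 0.440083*166.667 = 77.9529 MPa
sigma_y(d3) = 77.9529 + 0.440083 / sqrt(8.6e-05) = 125.4 MPa


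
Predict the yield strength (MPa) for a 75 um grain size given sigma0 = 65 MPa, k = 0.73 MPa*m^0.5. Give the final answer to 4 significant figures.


sigma_y = sigma0 + k / sqrt(d)
d = 75 um = 7.5e-05 m
sigma_y = 65 + 0.73 / sqrt(7.5e-05)
sigma_y = 149.3 MPa


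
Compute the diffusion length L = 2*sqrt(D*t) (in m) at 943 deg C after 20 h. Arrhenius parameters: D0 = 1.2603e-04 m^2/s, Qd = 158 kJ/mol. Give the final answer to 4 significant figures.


Step 1: D = D0 * exp(-Qd/(R*T))
T = 1216.15 K
D = 1.2603e-04 * exp(-158e3 / (8.314 * 1216.15)) = 2.06063e-11 m^2/s
Step 2: L = 2*sqrt(D*t)
t = 20 h = 72000 s
L = 2*sqrt(2.06063e-11 * 72000) = 2.436e-03 m


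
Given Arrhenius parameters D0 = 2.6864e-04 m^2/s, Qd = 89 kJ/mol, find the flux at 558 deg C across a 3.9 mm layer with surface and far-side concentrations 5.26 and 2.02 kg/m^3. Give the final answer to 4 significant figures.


Step 1: D = D0 * exp(-Qd/(R*T))
T = 558 + 273.15 = 831.15 K
D = 2.6864e-04 * exp(-89e3 / (8.314 * 831.15)) = 6.84943e-10 m^2/s
Step 2: J = D * (C1 - C2) / dx
J = 6.84943e-10 * (5.26 - 2.02) / 3.9e-03
J = 5.69e-07 kg/(m^2*s)


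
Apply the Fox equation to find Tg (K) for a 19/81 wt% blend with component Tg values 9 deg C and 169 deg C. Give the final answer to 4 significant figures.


1/Tg = w1/Tg1 + w2/Tg2 (in Kelvin)
Tg1 = 282.15 K, Tg2 = 442.15 K
1/Tg = 0.19/282.15 + 0.81/442.15
Tg = 399.1 K


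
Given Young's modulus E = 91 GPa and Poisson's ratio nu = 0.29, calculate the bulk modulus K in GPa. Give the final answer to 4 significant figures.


K = E / (3*(1-2*nu))
K = 91 / (3*(1-2*0.29))
K = 72.22 GPa


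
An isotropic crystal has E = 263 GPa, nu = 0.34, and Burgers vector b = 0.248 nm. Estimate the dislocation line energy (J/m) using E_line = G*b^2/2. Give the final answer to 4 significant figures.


Step 1: G = E / (2*(1+nu))
G = 263 / (2*(1+0.34)) = 98.1343 GPa = 9.81343e+10 Pa
Step 2: E_line = G*b^2/2
b = 0.248 nm = 2.48e-10 m
E_line = 0.5 * 9.81343e+10 * (2.48e-10)^2 = 3.018e-09 J/m


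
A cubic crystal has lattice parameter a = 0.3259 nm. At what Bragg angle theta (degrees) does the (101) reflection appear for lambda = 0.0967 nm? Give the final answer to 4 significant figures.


d = a / sqrt(h^2+k^2+l^2)
d = 0.3259 / sqrt(2) = 0.230446 nm
lambda = 2*d*sin(theta)  =>  sin(theta) = lambda / (2*d)
sin(theta) = 0.0967 / (2 * 0.230446) = 0.20981
theta = 12.11 deg


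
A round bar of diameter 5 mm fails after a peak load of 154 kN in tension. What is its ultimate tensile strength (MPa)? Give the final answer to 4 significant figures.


A0 = pi*(d/2)^2 = pi*(5/2)^2 = 19.635 mm^2
UTS = F_max / A0 = 154*1000 / 19.635
UTS = 7843 MPa


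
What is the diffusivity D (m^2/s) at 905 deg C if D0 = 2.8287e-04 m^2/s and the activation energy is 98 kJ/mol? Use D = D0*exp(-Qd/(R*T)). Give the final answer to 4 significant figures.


D = D0 * exp(-Qd / (R*T))
T = 1178.15 K
D = 2.8287e-04 * exp(-98e3 / (8.314 * 1178.15))
D = 1.278e-08 m^2/s


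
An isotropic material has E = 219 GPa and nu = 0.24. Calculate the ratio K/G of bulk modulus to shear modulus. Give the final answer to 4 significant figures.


G = E / (2*(1+nu))
G = 219 / (2*(1+0.24)) = 88.3065 GPa
K = E / (3*(1-2*nu))
K = 219 / (3*(1-2*0.24)) = 140.385 GPa
K/G = 140.385 / 88.3065 = 1.59


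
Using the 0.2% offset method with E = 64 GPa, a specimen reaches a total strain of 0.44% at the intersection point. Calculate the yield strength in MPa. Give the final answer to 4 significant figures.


Offset strain = 0.002
Elastic strain at yield = total_strain - offset = 4.4e-03 - 0.002 = 2.4e-03
sigma_y = E * elastic_strain = 64000 * 2.4e-03
sigma_y = 153.6 MPa


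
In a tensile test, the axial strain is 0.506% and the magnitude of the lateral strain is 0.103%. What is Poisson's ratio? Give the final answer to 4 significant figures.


nu = -epsilon_lat / epsilon_axial
Lateral strain is contraction (negative), so using magnitudes:
nu = 0.103 / 0.506
nu = 0.2036


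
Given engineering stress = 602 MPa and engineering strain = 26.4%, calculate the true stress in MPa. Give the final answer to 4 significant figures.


sigma_true = sigma_eng * (1 + epsilon_eng)
sigma_true = 602 * (1 + 0.264)
sigma_true = 760.9 MPa


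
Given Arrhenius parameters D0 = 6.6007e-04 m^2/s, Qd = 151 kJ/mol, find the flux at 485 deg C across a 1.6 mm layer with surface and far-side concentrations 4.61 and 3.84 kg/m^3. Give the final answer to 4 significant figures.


Step 1: D = D0 * exp(-Qd/(R*T))
T = 485 + 273.15 = 758.15 K
D = 6.6007e-04 * exp(-151e3 / (8.314 * 758.15)) = 2.6043e-14 m^2/s
Step 2: J = D * (C1 - C2) / dx
J = 2.6043e-14 * (4.61 - 3.84) / 1.6e-03
J = 1.253e-11 kg/(m^2*s)


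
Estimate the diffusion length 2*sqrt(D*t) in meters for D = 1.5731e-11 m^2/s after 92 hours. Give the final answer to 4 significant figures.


t = 92 hr = 331200 s
Diffusion length = 2*sqrt(D*t)
= 2*sqrt(1.5731e-11 * 331200)
= 4.565e-03 m


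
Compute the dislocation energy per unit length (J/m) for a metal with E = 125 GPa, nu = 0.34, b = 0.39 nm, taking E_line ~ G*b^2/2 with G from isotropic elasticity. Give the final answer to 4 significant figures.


Step 1: G = E / (2*(1+nu))
G = 125 / (2*(1+0.34)) = 46.6418 GPa = 4.66418e+10 Pa
Step 2: E_line = G*b^2/2
b = 0.39 nm = 3.9e-10 m
E_line = 0.5 * 4.66418e+10 * (3.9e-10)^2 = 3.547e-09 J/m


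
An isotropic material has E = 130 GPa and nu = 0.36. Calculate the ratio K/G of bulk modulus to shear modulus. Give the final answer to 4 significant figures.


G = E / (2*(1+nu))
G = 130 / (2*(1+0.36)) = 47.7941 GPa
K = E / (3*(1-2*nu))
K = 130 / (3*(1-2*0.36)) = 154.762 GPa
K/G = 154.762 / 47.7941 = 3.238


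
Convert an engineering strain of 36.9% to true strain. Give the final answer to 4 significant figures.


epsilon_true = ln(1 + epsilon_eng)
epsilon_true = ln(1 + 0.369)
epsilon_true = 0.3141


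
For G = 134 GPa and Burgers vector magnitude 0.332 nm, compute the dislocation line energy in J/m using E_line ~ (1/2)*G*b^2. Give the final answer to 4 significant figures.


E = G*b^2/2
b = 0.332 nm = 3.32e-10 m
G = 134 GPa = 1.34e+11 Pa
E = 0.5 * 1.34e+11 * (3.32e-10)^2
E = 7.385e-09 J/m


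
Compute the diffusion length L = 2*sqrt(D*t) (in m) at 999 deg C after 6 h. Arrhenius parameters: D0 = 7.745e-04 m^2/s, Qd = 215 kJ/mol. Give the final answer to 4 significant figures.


Step 1: D = D0 * exp(-Qd/(R*T))
T = 1272.15 K
D = 7.745e-04 * exp(-215e3 / (8.314 * 1272.15)) = 1.15021e-12 m^2/s
Step 2: L = 2*sqrt(D*t)
t = 6 h = 21600 s
L = 2*sqrt(1.15021e-12 * 21600) = 3.152e-04 m


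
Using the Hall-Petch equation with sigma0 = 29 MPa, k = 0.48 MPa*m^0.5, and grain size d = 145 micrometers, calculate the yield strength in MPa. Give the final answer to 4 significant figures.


sigma_y = sigma0 + k / sqrt(d)
d = 145 um = 1.45e-04 m
sigma_y = 29 + 0.48 / sqrt(1.45e-04)
sigma_y = 68.86 MPa


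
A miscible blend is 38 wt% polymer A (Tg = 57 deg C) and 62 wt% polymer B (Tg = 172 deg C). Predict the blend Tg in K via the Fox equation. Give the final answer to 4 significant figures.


1/Tg = w1/Tg1 + w2/Tg2 (in Kelvin)
Tg1 = 330.15 K, Tg2 = 445.15 K
1/Tg = 0.38/330.15 + 0.62/445.15
Tg = 393.1 K


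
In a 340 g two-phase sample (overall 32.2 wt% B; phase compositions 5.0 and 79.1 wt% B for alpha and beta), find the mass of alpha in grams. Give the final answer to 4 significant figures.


f_alpha = (C_beta - C0) / (C_beta - C_alpha)
f_alpha = (79.1 - 32.2) / (79.1 - 5.0) = 0.632928
m_alpha = f_alpha * m_total = 0.632928 * 340 = 215.2 g


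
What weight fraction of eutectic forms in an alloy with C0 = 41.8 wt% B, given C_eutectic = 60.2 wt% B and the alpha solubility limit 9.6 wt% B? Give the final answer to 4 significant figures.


f_primary = (C_e - C0) / (C_e - C_alpha_max)
f_primary = (60.2 - 41.8) / (60.2 - 9.6)
f_primary = 0.363636
f_eutectic = 1 - 0.363636 = 0.6364


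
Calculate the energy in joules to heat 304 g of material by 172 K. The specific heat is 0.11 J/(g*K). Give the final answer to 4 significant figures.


Q = m * cp * dT
Q = 304 * 0.11 * 172
Q = 5752 J


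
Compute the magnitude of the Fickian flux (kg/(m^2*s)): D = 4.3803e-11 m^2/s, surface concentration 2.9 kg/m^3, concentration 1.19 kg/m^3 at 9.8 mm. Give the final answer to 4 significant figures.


J = -D * (dC/dx) = D * (C1 - C2) / dx
J = 4.3803e-11 * (2.9 - 1.19) / 9.8e-03
J = 7.643e-09 kg/(m^2*s)


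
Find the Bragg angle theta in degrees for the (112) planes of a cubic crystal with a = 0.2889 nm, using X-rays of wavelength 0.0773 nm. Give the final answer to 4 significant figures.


d = a / sqrt(h^2+k^2+l^2)
d = 0.2889 / sqrt(6) = 0.117943 nm
lambda = 2*d*sin(theta)  =>  sin(theta) = lambda / (2*d)
sin(theta) = 0.0773 / (2 * 0.117943) = 0.327701
theta = 19.13 deg


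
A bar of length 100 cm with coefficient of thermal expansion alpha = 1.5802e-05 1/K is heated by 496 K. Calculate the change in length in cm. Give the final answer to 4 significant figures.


dL = L0 * alpha * dT
dL = 100 * 1.5802e-05 * 496
dL = 0.7838 cm


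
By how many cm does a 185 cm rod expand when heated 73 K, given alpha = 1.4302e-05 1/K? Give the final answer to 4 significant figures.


dL = L0 * alpha * dT
dL = 185 * 1.4302e-05 * 73
dL = 0.1931 cm


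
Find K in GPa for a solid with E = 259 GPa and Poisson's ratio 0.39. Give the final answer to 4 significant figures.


K = E / (3*(1-2*nu))
K = 259 / (3*(1-2*0.39))
K = 392.4 GPa


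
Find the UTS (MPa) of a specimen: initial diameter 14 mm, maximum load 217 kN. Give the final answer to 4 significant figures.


A0 = pi*(d/2)^2 = pi*(14/2)^2 = 153.938 mm^2
UTS = F_max / A0 = 217*1000 / 153.938
UTS = 1410 MPa


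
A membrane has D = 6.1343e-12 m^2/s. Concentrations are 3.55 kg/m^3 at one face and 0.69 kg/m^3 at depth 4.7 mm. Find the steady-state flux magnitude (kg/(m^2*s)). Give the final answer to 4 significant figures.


J = -D * (dC/dx) = D * (C1 - C2) / dx
J = 6.1343e-12 * (3.55 - 0.69) / 4.7e-03
J = 3.733e-09 kg/(m^2*s)


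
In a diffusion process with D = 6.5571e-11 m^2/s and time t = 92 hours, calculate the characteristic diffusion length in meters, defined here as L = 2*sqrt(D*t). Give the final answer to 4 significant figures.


t = 92 hr = 331200 s
Diffusion length = 2*sqrt(D*t)
= 2*sqrt(6.5571e-11 * 331200)
= 9.32e-03 m


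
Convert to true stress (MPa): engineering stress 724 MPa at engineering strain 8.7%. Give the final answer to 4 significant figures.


sigma_true = sigma_eng * (1 + epsilon_eng)
sigma_true = 724 * (1 + 0.087)
sigma_true = 787 MPa


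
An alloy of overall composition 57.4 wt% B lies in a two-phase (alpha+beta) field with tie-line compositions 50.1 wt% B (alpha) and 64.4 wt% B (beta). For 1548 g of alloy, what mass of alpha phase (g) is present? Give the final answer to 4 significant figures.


f_alpha = (C_beta - C0) / (C_beta - C_alpha)
f_alpha = (64.4 - 57.4) / (64.4 - 50.1) = 0.48951
m_alpha = f_alpha * m_total = 0.48951 * 1548 = 757.8 g


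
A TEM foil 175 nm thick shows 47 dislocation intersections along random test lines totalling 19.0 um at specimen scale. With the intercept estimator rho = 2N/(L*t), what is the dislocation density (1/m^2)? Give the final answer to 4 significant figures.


rho = 2N / (L * t)
L = 19.0 um = 1.9e-05 m, t = 175 nm = 1.75e-07 m
rho = 2 * 47 / (1.9e-05 * 1.75e-07)
rho = 2.827e+13 1/m^2


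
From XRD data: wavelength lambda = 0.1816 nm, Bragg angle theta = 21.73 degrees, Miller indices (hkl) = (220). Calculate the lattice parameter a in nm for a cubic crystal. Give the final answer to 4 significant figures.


d = lambda / (2*sin(theta))
d = 0.1816 / (2*sin(21.73 deg))
d = 0.245251 nm
a = d * sqrt(h^2+k^2+l^2) = 0.245251 * sqrt(8)
a = 0.6937 nm


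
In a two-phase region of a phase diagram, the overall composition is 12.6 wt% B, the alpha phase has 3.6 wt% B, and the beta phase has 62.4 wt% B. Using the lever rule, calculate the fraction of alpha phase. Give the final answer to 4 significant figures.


f_alpha = (C_beta - C0) / (C_beta - C_alpha)
f_alpha = (62.4 - 12.6) / (62.4 - 3.6)
f_alpha = 0.8469


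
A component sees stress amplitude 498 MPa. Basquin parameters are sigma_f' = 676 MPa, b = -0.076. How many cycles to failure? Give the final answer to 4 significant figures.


sigma_a = sigma_f' * (2*Nf)^b
2*Nf = (sigma_a / sigma_f')^(1/b)
2*Nf = (498 / 676)^(1/-0.076)
2*Nf = 55.7546
Nf = 27.88 cycles


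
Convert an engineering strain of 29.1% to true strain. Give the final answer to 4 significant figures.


epsilon_true = ln(1 + epsilon_eng)
epsilon_true = ln(1 + 0.291)
epsilon_true = 0.2554


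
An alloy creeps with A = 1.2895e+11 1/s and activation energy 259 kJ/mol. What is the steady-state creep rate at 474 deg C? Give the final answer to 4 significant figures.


rate = A * exp(-Q / (R*T))
T = 474 + 273.15 = 747.15 K
rate = 1.2895e+11 * exp(-259e3 / (8.314 * 747.15))
rate = 1.006e-07 1/s


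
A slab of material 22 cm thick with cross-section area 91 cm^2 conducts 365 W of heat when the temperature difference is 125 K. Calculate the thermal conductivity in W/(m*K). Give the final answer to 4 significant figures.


k = Q*L / (A*dT)
L = 0.22 m, A = 9.1e-03 m^2
k = 365 * 0.22 / (9.1e-03 * 125)
k = 70.59 W/(m*K)


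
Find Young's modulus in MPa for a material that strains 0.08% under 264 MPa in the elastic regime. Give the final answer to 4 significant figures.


E = sigma / epsilon
epsilon = 0.08% = 8e-04
E = 264 / 8e-04
E = 330000 MPa


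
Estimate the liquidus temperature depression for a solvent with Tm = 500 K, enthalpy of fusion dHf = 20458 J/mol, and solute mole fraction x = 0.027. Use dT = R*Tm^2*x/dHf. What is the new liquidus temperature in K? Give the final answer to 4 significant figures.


dT = R*Tm^2*x / dHf
dT = 8.314 * 500^2 * 0.027 / 20458
dT = 2.74316 K
T_new = 500 - 2.74316 = 497.3 K


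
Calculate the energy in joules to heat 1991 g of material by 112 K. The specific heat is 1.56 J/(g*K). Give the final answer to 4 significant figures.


Q = m * cp * dT
Q = 1991 * 1.56 * 112
Q = 347900 J


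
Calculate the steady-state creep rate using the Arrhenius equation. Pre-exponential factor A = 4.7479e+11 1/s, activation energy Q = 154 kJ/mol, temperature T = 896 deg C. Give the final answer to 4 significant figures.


rate = A * exp(-Q / (R*T))
T = 896 + 273.15 = 1169.15 K
rate = 4.7479e+11 * exp(-154e3 / (8.314 * 1169.15))
rate = 62510 1/s


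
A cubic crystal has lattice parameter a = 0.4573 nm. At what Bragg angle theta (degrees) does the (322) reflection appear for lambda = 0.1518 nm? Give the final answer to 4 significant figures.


d = a / sqrt(h^2+k^2+l^2)
d = 0.4573 / sqrt(17) = 0.110912 nm
lambda = 2*d*sin(theta)  =>  sin(theta) = lambda / (2*d)
sin(theta) = 0.1518 / (2 * 0.110912) = 0.684329
theta = 43.18 deg


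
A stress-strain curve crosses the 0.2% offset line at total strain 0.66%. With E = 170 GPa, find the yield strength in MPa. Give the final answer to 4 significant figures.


Offset strain = 0.002
Elastic strain at yield = total_strain - offset = 6.6e-03 - 0.002 = 4.6e-03
sigma_y = E * elastic_strain = 170000 * 4.6e-03
sigma_y = 782 MPa


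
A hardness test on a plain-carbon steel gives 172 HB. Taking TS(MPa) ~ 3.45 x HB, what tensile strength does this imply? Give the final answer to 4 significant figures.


TS (MPa) = 3.45 * HB
TS = 3.45 * 172
TS = 593.4 MPa


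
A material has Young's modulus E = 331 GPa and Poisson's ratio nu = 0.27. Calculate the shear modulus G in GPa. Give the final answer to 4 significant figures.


G = E / (2*(1+nu))
G = 331 / (2*(1+0.27))
G = 130.3 GPa


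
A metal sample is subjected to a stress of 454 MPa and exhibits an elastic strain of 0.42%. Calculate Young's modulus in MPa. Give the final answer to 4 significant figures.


E = sigma / epsilon
epsilon = 0.42% = 4.2e-03
E = 454 / 4.2e-03
E = 108100 MPa


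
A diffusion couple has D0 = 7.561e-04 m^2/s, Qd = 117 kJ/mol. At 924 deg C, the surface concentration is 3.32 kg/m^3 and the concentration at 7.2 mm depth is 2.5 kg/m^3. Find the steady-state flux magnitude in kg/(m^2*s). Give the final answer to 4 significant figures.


Step 1: D = D0 * exp(-Qd/(R*T))
T = 924 + 273.15 = 1197.15 K
D = 7.561e-04 * exp(-117e3 / (8.314 * 1197.15)) = 5.93462e-09 m^2/s
Step 2: J = D * (C1 - C2) / dx
J = 5.93462e-09 * (3.32 - 2.5) / 7.2e-03
J = 6.759e-07 kg/(m^2*s)


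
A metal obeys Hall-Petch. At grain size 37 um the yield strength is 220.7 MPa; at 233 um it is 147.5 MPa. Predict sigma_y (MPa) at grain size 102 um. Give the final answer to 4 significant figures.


sigma_y = sigma0 + k / sqrt(d)
1/sqrt(d1) = 1/sqrt(3.7e-05) = 164.399;  1/sqrt(d2) = 65.5122
k = (sigma1 - sigma2) / (1/sqrt(d1) - 1/sqrt(d2)) = (220.7 - 147.5) / (164.399 - 65.5122) = 0.74024 MPa*m^0.5
sigma0 = sigma1 - k/sqrt(d1) = 220.7 - 0.74024*164.399 = 99.0052 MPa
sigma_y(d3) = 99.0052 + 0.74024 / sqrt(1.02e-04) = 172.3 MPa


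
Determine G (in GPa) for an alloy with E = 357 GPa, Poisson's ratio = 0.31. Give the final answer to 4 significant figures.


G = E / (2*(1+nu))
G = 357 / (2*(1+0.31))
G = 136.3 GPa


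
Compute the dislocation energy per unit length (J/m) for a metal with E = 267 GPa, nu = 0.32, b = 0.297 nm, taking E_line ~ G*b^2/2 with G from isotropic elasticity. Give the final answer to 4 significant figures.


Step 1: G = E / (2*(1+nu))
G = 267 / (2*(1+0.32)) = 101.136 GPa = 1.01136e+11 Pa
Step 2: E_line = G*b^2/2
b = 0.297 nm = 2.97e-10 m
E_line = 0.5 * 1.01136e+11 * (2.97e-10)^2 = 4.461e-09 J/m


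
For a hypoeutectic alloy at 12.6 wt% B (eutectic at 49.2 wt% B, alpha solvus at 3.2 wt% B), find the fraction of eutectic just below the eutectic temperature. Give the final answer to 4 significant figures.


f_primary = (C_e - C0) / (C_e - C_alpha_max)
f_primary = (49.2 - 12.6) / (49.2 - 3.2)
f_primary = 0.795652
f_eutectic = 1 - 0.795652 = 0.2043


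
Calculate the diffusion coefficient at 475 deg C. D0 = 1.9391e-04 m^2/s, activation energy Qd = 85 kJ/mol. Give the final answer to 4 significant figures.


D = D0 * exp(-Qd / (R*T))
T = 748.15 K
D = 1.9391e-04 * exp(-85e3 / (8.314 * 748.15))
D = 2.253e-10 m^2/s


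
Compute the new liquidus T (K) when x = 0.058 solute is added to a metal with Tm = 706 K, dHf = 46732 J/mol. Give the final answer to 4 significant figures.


dT = R*Tm^2*x / dHf
dT = 8.314 * 706^2 * 0.058 / 46732
dT = 5.1432 K
T_new = 706 - 5.1432 = 700.9 K


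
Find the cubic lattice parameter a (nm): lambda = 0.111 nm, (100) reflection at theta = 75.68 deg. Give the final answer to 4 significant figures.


d = lambda / (2*sin(theta))
d = 0.111 / (2*sin(75.68 deg))
d = 0.0572797 nm
a = d * sqrt(h^2+k^2+l^2) = 0.0572797 * sqrt(1)
a = 0.05728 nm


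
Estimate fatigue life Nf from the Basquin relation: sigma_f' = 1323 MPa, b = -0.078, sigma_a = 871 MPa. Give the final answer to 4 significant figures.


sigma_a = sigma_f' * (2*Nf)^b
2*Nf = (sigma_a / sigma_f')^(1/b)
2*Nf = (871 / 1323)^(1/-0.078)
2*Nf = 212.548
Nf = 106.3 cycles


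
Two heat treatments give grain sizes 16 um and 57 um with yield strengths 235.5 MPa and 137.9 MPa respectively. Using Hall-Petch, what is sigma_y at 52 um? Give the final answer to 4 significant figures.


sigma_y = sigma0 + k / sqrt(d)
1/sqrt(d1) = 1/sqrt(1.6e-05) = 250;  1/sqrt(d2) = 132.453
k = (sigma1 - sigma2) / (1/sqrt(d1) - 1/sqrt(d2)) = (235.5 - 137.9) / (250 - 132.453) = 0.830308 MPa*m^0.5
sigma0 = sigma1 - k/sqrt(d1) = 235.5 - 0.830308*250 = 27.923 MPa
sigma_y(d3) = 27.923 + 0.830308 / sqrt(5.2e-05) = 143.1 MPa


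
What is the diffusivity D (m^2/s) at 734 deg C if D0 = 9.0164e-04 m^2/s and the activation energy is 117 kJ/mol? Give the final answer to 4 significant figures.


D = D0 * exp(-Qd / (R*T))
T = 1007.15 K
D = 9.0164e-04 * exp(-117e3 / (8.314 * 1007.15))
D = 7.705e-10 m^2/s


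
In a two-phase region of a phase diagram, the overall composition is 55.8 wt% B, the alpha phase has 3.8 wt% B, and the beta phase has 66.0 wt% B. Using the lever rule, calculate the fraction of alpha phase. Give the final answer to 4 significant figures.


f_alpha = (C_beta - C0) / (C_beta - C_alpha)
f_alpha = (66.0 - 55.8) / (66.0 - 3.8)
f_alpha = 0.164


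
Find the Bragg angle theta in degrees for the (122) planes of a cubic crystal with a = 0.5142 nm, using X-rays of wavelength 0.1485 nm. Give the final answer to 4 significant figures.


d = a / sqrt(h^2+k^2+l^2)
d = 0.5142 / sqrt(9) = 0.1714 nm
lambda = 2*d*sin(theta)  =>  sin(theta) = lambda / (2*d)
sin(theta) = 0.1485 / (2 * 0.1714) = 0.433197
theta = 25.67 deg


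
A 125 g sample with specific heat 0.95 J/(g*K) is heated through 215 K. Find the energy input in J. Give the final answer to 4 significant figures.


Q = m * cp * dT
Q = 125 * 0.95 * 215
Q = 25530 J


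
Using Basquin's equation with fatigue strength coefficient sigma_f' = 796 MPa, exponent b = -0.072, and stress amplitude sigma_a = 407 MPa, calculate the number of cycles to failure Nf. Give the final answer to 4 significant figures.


sigma_a = sigma_f' * (2*Nf)^b
2*Nf = (sigma_a / sigma_f')^(1/b)
2*Nf = (407 / 796)^(1/-0.072)
2*Nf = 11119.7
Nf = 5560 cycles


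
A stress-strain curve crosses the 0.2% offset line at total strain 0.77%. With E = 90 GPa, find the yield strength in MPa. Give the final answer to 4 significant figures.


Offset strain = 0.002
Elastic strain at yield = total_strain - offset = 7.7e-03 - 0.002 = 5.7e-03
sigma_y = E * elastic_strain = 90000 * 5.7e-03
sigma_y = 513 MPa


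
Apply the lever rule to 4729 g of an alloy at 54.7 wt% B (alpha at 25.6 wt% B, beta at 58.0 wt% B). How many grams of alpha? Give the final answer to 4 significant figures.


f_alpha = (C_beta - C0) / (C_beta - C_alpha)
f_alpha = (58.0 - 54.7) / (58.0 - 25.6) = 0.101852
m_alpha = f_alpha * m_total = 0.101852 * 4729 = 481.7 g


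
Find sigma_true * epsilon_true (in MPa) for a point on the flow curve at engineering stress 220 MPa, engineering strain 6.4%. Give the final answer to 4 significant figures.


sigma_true = sigma_eng * (1 + epsilon_eng)
sigma_true = 220 * (1 + 0.064) = 234.08 MPa
epsilon_true = ln(1 + epsilon_eng)
epsilon_true = ln(1 + 0.064) = 0.0620354
sigma_true * epsilon_true = 234.08 * 0.0620354 = 14.52 MPa


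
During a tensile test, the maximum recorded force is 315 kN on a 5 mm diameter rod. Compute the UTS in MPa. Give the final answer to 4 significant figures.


A0 = pi*(d/2)^2 = pi*(5/2)^2 = 19.635 mm^2
UTS = F_max / A0 = 315*1000 / 19.635
UTS = 16040 MPa


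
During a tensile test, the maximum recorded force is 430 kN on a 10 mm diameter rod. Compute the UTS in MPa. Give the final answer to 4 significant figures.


A0 = pi*(d/2)^2 = pi*(10/2)^2 = 78.5398 mm^2
UTS = F_max / A0 = 430*1000 / 78.5398
UTS = 5475 MPa


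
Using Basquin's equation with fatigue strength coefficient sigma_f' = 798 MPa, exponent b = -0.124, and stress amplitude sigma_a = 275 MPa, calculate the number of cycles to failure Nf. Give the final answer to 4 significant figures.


sigma_a = sigma_f' * (2*Nf)^b
2*Nf = (sigma_a / sigma_f')^(1/b)
2*Nf = (275 / 798)^(1/-0.124)
2*Nf = 5385.32
Nf = 2693 cycles


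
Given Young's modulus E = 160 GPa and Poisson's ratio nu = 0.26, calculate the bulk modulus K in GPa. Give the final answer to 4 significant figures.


K = E / (3*(1-2*nu))
K = 160 / (3*(1-2*0.26))
K = 111.1 GPa


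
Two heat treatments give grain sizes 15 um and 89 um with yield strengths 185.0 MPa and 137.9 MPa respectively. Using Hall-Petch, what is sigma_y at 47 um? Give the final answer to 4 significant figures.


sigma_y = sigma0 + k / sqrt(d)
1/sqrt(d1) = 1/sqrt(1.5e-05) = 258.199;  1/sqrt(d2) = 106
k = (sigma1 - sigma2) / (1/sqrt(d1) - 1/sqrt(d2)) = (185.0 - 137.9) / (258.199 - 106) = 0.309463 MPa*m^0.5
sigma0 = sigma1 - k/sqrt(d1) = 185.0 - 0.309463*258.199 = 105.097 MPa
sigma_y(d3) = 105.097 + 0.309463 / sqrt(4.7e-05) = 150.2 MPa


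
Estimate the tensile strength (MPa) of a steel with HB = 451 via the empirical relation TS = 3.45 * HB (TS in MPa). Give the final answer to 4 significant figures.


TS (MPa) = 3.45 * HB
TS = 3.45 * 451
TS = 1556 MPa


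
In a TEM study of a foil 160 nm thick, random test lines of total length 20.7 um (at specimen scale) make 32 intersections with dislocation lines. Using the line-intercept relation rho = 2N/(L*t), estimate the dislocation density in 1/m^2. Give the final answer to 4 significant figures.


rho = 2N / (L * t)
L = 20.7 um = 2.07e-05 m, t = 160 nm = 1.6e-07 m
rho = 2 * 32 / (2.07e-05 * 1.6e-07)
rho = 1.932e+13 1/m^2
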